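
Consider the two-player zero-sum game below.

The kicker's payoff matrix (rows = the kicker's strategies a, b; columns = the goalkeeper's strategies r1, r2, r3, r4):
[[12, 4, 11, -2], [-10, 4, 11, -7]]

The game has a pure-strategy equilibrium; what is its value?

Row minima: -2, -10 → the kicker's maximin is -2.
Column maxima: 12, 4, 11, -2 → the goalkeeper's minimax is -2.
They coincide at (a, r4), so the value is -2.

-2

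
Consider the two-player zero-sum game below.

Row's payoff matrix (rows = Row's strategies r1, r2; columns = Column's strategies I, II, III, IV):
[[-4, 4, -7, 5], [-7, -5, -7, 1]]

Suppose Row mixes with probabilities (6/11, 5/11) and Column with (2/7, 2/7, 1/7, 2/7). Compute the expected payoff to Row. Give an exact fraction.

-127/77

Against (2/7, 2/7, 1/7, 2/7), each row's expected payoff is r1: 3/7; r2: -29/7.
Taking the (6/11, 5/11)-weighted average: (6/11)·(3/7) + (5/11)·(-29/7) = -127/77.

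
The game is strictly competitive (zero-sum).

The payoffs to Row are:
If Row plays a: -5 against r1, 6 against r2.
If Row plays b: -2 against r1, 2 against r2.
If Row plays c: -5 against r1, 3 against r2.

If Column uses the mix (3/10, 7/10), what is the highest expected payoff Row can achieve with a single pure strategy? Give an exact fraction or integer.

a: (-5)·(3/10) + (6)·(7/10) = 27/10.
b: (-2)·(3/10) + (2)·(7/10) = 4/5.
c: (-5)·(3/10) + (3)·(7/10) = 3/5.
The best pure response is a with expected payoff 27/10.

27/10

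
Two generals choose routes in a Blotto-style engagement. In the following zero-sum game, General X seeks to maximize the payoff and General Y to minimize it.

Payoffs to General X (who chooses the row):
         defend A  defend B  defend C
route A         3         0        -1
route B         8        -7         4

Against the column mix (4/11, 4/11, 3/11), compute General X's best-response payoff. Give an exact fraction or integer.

route A: (3)·(4/11) + (0)·(4/11) + (-1)·(3/11) = 9/11.
route B: (8)·(4/11) + (-7)·(4/11) + (4)·(3/11) = 16/11.
The best pure response is route B with expected payoff 16/11.

16/11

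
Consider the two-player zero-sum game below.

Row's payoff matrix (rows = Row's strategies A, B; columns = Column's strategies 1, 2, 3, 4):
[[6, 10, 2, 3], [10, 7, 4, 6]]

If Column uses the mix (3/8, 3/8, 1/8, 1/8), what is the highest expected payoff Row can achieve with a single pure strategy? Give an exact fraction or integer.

A: (6)·(3/8) + (10)·(3/8) + (2)·(1/8) + (3)·(1/8) = 53/8.
B: (10)·(3/8) + (7)·(3/8) + (4)·(1/8) + (6)·(1/8) = 61/8.
The best pure response is B with expected payoff 61/8.

61/8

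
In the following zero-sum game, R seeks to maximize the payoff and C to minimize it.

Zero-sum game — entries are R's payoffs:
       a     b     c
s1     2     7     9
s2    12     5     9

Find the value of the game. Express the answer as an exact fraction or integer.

Column c is strictly dominated by b for C (it gives R more in every row).
The remaining 2×2 game on (s1, s2) × (a, b) has no saddle point. Let R play s1 with probability p; indifference gives 2p + 12(1−p) = 7p + 5(1−p), so p = 7/12.
Similarly C's optimal q on a is 1/6, and the value is 2·(1/6) + (7)·(5/6) = 37/6.

37/6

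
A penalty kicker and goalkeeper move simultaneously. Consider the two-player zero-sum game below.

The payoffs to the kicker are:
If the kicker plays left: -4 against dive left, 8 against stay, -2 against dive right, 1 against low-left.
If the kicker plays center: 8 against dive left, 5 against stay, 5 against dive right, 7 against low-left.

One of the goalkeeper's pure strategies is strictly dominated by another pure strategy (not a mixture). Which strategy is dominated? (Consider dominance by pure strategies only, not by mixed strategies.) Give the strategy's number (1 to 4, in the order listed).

4

The goalkeeper prefers columns that give the kicker less. Compare low-left with dive right: -2 < 1, 5 < 7.
So dive right strictly dominates low-left for the goalkeeper; low-left is strictly dominated.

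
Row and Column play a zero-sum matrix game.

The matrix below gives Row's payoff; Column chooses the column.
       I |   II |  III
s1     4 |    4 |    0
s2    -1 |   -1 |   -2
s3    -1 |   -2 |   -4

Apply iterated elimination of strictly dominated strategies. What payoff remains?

Row s3 is strictly dominated by row s1 (4>-1, 4>-2, 0>-4); eliminate s3.
Row s2 is strictly dominated by row s1 (4>-1, 4>-1, 0>-2); eliminate s2.
Column II is strictly dominated by III for Column (0<4); eliminate II.
Column I is strictly dominated by III for Column (0<4); eliminate I.
Only (s1, III) remains, with payoff 0.

0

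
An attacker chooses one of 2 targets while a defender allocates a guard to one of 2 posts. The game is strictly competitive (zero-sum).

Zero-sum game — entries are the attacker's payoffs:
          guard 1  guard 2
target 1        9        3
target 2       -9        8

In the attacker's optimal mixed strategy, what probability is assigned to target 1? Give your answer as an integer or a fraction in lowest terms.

17/23

Row minima are 3 and -9, so the attacker's maximin is 3; column maxima are 9 and 8, so the defender's minimax is 8. These differ, so the equilibrium is in mixed strategies.
Let the attacker play target 1 with probability p. The defender is indifferent when 9p − 9(1−p) = 3p + 8(1−p), giving p = 17/23.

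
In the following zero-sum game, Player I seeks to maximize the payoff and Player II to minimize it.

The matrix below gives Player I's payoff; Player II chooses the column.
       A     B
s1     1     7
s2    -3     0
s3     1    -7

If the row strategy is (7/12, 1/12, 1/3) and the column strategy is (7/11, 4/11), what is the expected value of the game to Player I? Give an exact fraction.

35/33

Against (7/11, 4/11), each row's expected payoff is s1: 35/11; s2: -21/11; s3: -21/11.
Taking the (7/12, 1/12, 1/3)-weighted average: (7/12)·(35/11) + (1/12)·(-21/11) + (1/3)·(-21/11) = 35/33.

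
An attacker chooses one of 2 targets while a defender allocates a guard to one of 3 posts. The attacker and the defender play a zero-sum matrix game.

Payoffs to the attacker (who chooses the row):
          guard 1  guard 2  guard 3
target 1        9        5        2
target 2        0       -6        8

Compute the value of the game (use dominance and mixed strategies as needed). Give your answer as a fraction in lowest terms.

52/17

Column guard 1 is strictly dominated by guard 2 for the defender (it gives the attacker more in every row).
The remaining 2×2 game on (target 1, target 2) × (guard 2, guard 3) has no saddle point. Let the attacker play target 1 with probability p; indifference gives 5p − 6(1−p) = 2p + 8(1−p), so p = 14/17.
Similarly the defender's optimal q on guard 2 is 6/17, and the value is 5·(6/17) + (2)·(11/17) = 52/17.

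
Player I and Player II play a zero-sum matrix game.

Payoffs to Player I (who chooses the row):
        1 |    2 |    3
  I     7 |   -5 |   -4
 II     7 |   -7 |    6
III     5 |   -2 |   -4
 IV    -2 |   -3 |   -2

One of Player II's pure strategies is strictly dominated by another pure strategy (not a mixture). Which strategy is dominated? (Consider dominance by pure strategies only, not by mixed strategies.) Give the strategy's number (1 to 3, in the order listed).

Player II prefers columns that give Player I less. Compare 1 with 2: -5 < 7, -7 < 7, -2 < 5, -3 < -2.
So 2 strictly dominates 1 for Player II; 1 is strictly dominated.

1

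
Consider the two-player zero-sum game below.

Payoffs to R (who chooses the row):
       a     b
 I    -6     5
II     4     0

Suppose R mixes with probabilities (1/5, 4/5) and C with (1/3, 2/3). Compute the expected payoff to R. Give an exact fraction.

Against (1/3, 2/3), each row's expected payoff is I: 4/3; II: 4/3.
Taking the (1/5, 4/5)-weighted average: (1/5)·(4/3) + (4/5)·(4/3) = 4/3.

4/3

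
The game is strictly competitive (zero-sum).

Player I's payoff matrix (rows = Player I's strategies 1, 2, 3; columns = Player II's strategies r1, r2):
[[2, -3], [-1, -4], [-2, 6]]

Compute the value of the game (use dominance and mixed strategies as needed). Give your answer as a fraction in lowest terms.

Row 2 is strictly dominated by row 1, so Player I never plays it.
The remaining 2×2 game on (1, 3) × (r1, r2) has no saddle point. Let Player I play 1 with probability p; indifference gives 2p − 2(1−p) = −3p + 6(1−p), so p = 8/13.
Similarly Player II's optimal q on r1 is 9/13, and the value is 2·(9/13) + (-3)·(4/13) = 6/13.

6/13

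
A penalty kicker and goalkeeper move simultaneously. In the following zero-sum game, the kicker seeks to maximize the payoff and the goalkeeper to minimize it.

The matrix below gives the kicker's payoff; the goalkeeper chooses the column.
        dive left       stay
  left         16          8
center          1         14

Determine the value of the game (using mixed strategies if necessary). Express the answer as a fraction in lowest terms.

Row minima are 8 and 1, so the kicker's maximin is 8; column maxima are 16 and 14, so the goalkeeper's minimax is 14. These differ, so the equilibrium is in mixed strategies.
Let the kicker play left with probability p. The goalkeeper is indifferent when 16p + (1−p) = 8p + 14(1−p), giving p = 13/21.
Let the goalkeeper play dive left with probability q. The kicker is indifferent when 16q + 8(1−q) = q + 14(1−q), giving q = 2/7.
The value is 16·(2/7) + (8)·(5/7) = 72/7.

72/7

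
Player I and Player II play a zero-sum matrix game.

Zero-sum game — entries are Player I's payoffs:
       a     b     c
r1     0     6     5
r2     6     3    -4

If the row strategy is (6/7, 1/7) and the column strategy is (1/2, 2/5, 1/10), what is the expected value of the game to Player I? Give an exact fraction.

Against (1/2, 2/5, 1/10), each row's expected payoff is r1: 29/10; r2: 19/5.
Taking the (6/7, 1/7)-weighted average: (6/7)·(29/10) + (1/7)·(19/5) = 106/35.

106/35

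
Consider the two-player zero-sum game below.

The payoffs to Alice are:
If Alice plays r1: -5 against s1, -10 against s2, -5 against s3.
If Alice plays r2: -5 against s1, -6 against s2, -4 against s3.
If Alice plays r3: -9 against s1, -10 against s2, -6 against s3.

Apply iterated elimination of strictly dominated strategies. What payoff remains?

Row r3 is strictly dominated by row r2 (-5>-9, -6>-10, -4>-6); eliminate r3.
Column s1 is strictly dominated by s2 for Bob (-10<-5, -6<-5); eliminate s1.
Row r1 is strictly dominated by row r2 (-6>-10, -4>-5); eliminate r1.
Column s3 is strictly dominated by s2 for Bob (-6<-4); eliminate s3.
Only (r2, s2) remains, with payoff -6.

-6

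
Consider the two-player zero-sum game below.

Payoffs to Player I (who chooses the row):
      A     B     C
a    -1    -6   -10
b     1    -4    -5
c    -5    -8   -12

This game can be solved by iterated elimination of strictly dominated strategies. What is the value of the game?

-5

Row c is strictly dominated by row a (-1>-5, -6>-8, -10>-12); eliminate c.
Row a is strictly dominated by row b (1>-1, -4>-6, -5>-10); eliminate a.
Column A is strictly dominated by B for Player II (-4<1); eliminate A.
Column B is strictly dominated by C for Player II (-5<-4); eliminate B.
Only (b, C) remains, with payoff -5.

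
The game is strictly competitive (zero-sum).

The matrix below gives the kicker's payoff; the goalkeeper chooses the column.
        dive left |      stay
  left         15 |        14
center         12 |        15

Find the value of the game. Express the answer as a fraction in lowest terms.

Row minima are 14 and 12, so the kicker's maximin is 14; column maxima are 15 and 15, so the goalkeeper's minimax is 15. These differ, so the equilibrium is in mixed strategies.
Let the kicker play left with probability p. The goalkeeper is indifferent when 15p + 12(1−p) = 14p + 15(1−p), giving p = 3/4.
Let the goalkeeper play dive left with probability q. The kicker is indifferent when 15q + 14(1−q) = 12q + 15(1−q), giving q = 1/4.
The value is 15·(1/4) + (14)·(3/4) = 57/4.

57/4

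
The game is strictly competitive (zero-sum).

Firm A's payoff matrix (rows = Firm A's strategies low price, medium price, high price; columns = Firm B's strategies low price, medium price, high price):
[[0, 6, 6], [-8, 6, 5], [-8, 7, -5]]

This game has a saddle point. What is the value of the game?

0

Row minima: 0, -8, -8 → Firm A's maximin is 0.
Column maxima: 0, 7, 6 → Firm B's minimax is 0.
They coincide at (low price, low price), so the value is 0.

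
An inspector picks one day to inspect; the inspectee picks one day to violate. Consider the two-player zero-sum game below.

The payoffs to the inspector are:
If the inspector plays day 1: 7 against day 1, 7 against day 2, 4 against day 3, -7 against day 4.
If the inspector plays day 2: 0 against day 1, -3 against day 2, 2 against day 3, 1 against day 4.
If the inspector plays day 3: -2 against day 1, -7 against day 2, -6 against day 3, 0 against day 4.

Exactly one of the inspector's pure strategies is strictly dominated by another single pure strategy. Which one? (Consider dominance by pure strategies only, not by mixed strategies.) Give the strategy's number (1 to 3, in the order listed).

3

Compare day 3 with day 2: 0 > -2, -3 > -7, 2 > -6, 1 > 0.
So day 2 strictly dominates day 3 for the inspector; day 3 is strictly dominated.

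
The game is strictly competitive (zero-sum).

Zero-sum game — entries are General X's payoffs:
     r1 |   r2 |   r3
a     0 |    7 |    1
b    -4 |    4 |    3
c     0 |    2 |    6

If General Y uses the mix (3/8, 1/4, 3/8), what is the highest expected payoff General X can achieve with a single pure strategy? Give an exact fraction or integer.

11/4

a: (0)·(3/8) + (7)·(1/4) + (1)·(3/8) = 17/8.
b: (-4)·(3/8) + (4)·(1/4) + (3)·(3/8) = 5/8.
c: (0)·(3/8) + (2)·(1/4) + (6)·(3/8) = 11/4.
The best pure response is c with expected payoff 11/4.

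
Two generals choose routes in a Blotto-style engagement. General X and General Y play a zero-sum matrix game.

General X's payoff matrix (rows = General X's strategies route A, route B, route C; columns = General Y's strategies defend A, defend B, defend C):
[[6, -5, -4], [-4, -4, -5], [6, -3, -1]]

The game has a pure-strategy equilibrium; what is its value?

Row minima: -5, -5, -3 → General X's maximin is -3.
Column maxima: 6, -3, -1 → General Y's minimax is -3.
They coincide at (route C, defend B), so the value is -3.

-3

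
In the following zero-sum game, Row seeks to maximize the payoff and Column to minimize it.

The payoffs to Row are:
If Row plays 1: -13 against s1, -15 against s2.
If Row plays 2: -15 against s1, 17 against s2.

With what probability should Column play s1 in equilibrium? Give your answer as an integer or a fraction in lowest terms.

Row minima are -15 and -15, so Row's maximin is -15; column maxima are -13 and 17, so Column's minimax is -13. These differ, so the equilibrium is in mixed strategies.
Let Column play s1 with probability q. Row is indifferent when −13q − 15(1−q) = −15q + 17(1−q), giving q = 16/17.

16/17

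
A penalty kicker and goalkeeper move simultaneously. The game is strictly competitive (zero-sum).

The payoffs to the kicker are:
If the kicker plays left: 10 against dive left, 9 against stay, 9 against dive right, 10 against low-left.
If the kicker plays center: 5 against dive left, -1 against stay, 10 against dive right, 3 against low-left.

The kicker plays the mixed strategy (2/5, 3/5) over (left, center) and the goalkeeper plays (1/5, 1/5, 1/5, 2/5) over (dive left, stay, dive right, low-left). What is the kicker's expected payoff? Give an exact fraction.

Against (1/5, 1/5, 1/5, 2/5), each row's expected payoff is left: 48/5; center: 4.
Taking the (2/5, 3/5)-weighted average: (2/5)·(48/5) + (3/5)·(4) = 156/25.

156/25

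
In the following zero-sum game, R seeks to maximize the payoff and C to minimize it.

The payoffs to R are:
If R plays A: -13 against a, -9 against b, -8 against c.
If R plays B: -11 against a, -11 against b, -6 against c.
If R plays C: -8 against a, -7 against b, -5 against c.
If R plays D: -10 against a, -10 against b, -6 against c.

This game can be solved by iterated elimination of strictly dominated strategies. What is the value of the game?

-8

Column c is strictly dominated by a for C (-13<-8, -11<-6, -8<-5, -10<-6); eliminate c.
Row B is strictly dominated by row C (-8>-11, -7>-11); eliminate B.
Row A is strictly dominated by row C (-8>-13, -7>-9); eliminate A.
Row D is strictly dominated by row C (-8>-10, -7>-10); eliminate D.
Column b is strictly dominated by a for C (-8<-7); eliminate b.
Only (C, a) remains, with payoff -8.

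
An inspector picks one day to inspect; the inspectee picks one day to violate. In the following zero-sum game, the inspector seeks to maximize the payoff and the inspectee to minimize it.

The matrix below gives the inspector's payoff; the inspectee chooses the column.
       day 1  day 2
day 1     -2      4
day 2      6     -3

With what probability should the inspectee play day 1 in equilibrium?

7/15

Row minima are -2 and -3, so the inspector's maximin is -2; column maxima are 6 and 4, so the inspectee's minimax is 4. These differ, so the equilibrium is in mixed strategies.
Let the inspectee play day 1 with probability q. The inspector is indifferent when −2q + 4(1−q) = 6q − 3(1−q), giving q = 7/15.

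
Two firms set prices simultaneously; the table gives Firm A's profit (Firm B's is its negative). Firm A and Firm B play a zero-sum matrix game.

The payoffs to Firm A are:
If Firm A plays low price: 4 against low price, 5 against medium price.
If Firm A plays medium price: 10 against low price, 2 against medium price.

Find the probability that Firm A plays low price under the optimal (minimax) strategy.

Row minima are 4 and 2, so Firm A's maximin is 4; column maxima are 10 and 5, so Firm B's minimax is 5. These differ, so the equilibrium is in mixed strategies.
Let Firm A play low price with probability p. Firm B is indifferent when 4p + 10(1−p) = 5p + 2(1−p), giving p = 8/9.

8/9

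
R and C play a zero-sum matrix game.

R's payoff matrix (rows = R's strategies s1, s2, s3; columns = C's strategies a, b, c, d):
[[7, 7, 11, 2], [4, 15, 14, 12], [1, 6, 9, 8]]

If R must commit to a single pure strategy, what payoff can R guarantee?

The worst-case payoff for each row is s1: 2, s2: 4, s3: 1.
The best of these is 4.

4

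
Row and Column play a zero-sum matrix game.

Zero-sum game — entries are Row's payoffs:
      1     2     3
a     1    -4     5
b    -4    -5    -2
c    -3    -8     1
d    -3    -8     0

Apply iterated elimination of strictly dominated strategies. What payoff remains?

-4

Column 1 is strictly dominated by 2 for Column (-4<1, -5<-4, -8<-3, -8<-3); eliminate 1.
Row b is strictly dominated by row a (-4>-5, 5>-2); eliminate b.
Column 3 is strictly dominated by 2 for Column (-4<5, -8<1, -8<0); eliminate 3.
Row c is strictly dominated by row a (-4>-8); eliminate c.
Row d is strictly dominated by row a (-4>-8); eliminate d.
Only (a, 2) remains, with payoff -4.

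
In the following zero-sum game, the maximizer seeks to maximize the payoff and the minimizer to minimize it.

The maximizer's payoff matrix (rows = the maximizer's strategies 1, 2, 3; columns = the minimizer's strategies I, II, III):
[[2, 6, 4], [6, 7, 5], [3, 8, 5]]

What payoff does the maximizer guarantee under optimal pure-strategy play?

Row minima: 2, 5, 3 → the maximizer's maximin is 5.
Column maxima: 6, 8, 5 → the minimizer's minimax is 5.
They coincide at (2, III), so the value is 5.

5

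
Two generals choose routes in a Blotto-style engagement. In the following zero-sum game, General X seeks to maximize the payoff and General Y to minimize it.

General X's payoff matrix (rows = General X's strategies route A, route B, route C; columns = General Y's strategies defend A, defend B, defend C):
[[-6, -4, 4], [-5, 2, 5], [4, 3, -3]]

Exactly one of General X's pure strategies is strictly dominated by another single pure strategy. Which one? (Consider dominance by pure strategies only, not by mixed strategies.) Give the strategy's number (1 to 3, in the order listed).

Compare route A with route B: -5 > -6, 2 > -4, 5 > 4.
So route B strictly dominates route A for General X; route A is strictly dominated.

1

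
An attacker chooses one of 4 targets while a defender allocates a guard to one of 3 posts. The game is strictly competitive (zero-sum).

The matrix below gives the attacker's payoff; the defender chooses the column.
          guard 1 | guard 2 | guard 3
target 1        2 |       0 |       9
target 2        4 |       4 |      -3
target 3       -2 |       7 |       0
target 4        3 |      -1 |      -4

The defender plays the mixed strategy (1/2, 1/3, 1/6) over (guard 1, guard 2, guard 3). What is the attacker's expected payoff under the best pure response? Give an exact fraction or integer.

17/6

target 1: (2)·(1/2) + (0)·(1/3) + (9)·(1/6) = 5/2.
target 2: (4)·(1/2) + (4)·(1/3) + (-3)·(1/6) = 17/6.
target 3: (-2)·(1/2) + (7)·(1/3) + (0)·(1/6) = 4/3.
target 4: (3)·(1/2) + (-1)·(1/3) + (-4)·(1/6) = 1/2.
The best pure response is target 2 with expected payoff 17/6.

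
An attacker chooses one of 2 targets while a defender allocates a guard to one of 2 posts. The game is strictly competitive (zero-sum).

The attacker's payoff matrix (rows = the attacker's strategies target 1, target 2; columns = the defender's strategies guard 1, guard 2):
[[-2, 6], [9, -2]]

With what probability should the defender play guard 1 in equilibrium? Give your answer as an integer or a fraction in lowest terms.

8/19

Row minima are -2 and -2, so the attacker's maximin is -2; column maxima are 9 and 6, so the defender's minimax is 6. These differ, so the equilibrium is in mixed strategies.
Let the defender play guard 1 with probability q. The attacker is indifferent when −2q + 6(1−q) = 9q − 2(1−q), giving q = 8/19.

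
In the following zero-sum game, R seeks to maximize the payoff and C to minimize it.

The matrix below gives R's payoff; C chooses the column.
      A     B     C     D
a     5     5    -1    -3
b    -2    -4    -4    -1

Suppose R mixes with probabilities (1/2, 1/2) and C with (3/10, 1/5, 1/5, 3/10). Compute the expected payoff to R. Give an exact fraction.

-11/20

Against (3/10, 1/5, 1/5, 3/10), each row's expected payoff is a: 7/5; b: -5/2.
Taking the (1/2, 1/2)-weighted average: (1/2)·(7/5) + (1/2)·(-5/2) = -11/20.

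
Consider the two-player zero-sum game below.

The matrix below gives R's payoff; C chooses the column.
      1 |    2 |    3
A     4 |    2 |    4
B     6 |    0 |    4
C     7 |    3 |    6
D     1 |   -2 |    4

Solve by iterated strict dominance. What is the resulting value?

3

Row D is strictly dominated by row C (7>1, 3>-2, 6>4); eliminate D.
Column 3 is strictly dominated by 2 for C (2<4, 0<4, 3<6); eliminate 3.
Row A is strictly dominated by row C (7>4, 3>2); eliminate A.
Row B is strictly dominated by row C (7>6, 3>0); eliminate B.
Column 1 is strictly dominated by 2 for C (3<7); eliminate 1.
Only (C, 2) remains, with payoff 3.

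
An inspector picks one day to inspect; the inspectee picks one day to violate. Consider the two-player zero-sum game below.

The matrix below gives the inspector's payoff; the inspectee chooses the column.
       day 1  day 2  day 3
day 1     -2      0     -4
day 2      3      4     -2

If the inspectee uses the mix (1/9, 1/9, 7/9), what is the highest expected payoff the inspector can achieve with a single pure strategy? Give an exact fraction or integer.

-7/9

day 1: (-2)·(1/9) + (0)·(1/9) + (-4)·(7/9) = -10/3.
day 2: (3)·(1/9) + (4)·(1/9) + (-2)·(7/9) = -7/9.
The best pure response is day 2 with expected payoff -7/9.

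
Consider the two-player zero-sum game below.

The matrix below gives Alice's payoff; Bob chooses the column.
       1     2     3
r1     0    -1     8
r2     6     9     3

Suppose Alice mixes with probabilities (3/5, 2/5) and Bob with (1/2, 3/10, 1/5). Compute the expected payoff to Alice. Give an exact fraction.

33/10

Against (1/2, 3/10, 1/5), each row's expected payoff is r1: 13/10; r2: 63/10.
Taking the (3/5, 2/5)-weighted average: (3/5)·(13/10) + (2/5)·(63/10) = 33/10.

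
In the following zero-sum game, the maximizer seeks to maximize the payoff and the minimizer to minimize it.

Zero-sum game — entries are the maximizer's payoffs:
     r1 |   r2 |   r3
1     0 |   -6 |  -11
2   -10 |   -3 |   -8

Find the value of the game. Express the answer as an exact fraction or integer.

-110/13

Column r2 is strictly dominated by r3 for the minimizer (it gives the maximizer more in every row).
The remaining 2×2 game on (1, 2) × (r1, r3) has no saddle point. Let the maximizer play 1 with probability p; indifference gives −10(1−p) = −11p − 8(1−p), so p = 2/13.
Similarly the minimizer's optimal q on r1 is 3/13, and the value is 0·(3/13) + (-11)·(10/13) = -110/13.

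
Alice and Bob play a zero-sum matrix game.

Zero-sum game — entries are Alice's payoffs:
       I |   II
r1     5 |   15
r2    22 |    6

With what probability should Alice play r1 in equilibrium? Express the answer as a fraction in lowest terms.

Row minima are 5 and 6, so Alice's maximin is 6; column maxima are 22 and 15, so Bob's minimax is 15. These differ, so the equilibrium is in mixed strategies.
Let Alice play r1 with probability p. Bob is indifferent when 5p + 22(1−p) = 15p + 6(1−p), giving p = 8/13.

8/13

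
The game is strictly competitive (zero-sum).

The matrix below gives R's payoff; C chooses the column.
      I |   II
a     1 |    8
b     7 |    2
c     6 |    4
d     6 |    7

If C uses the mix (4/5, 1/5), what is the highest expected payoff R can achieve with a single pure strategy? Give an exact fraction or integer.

31/5

a: (1)·(4/5) + (8)·(1/5) = 12/5.
b: (7)·(4/5) + (2)·(1/5) = 6.
c: (6)·(4/5) + (4)·(1/5) = 28/5.
d: (6)·(4/5) + (7)·(1/5) = 31/5.
The best pure response is d with expected payoff 31/5.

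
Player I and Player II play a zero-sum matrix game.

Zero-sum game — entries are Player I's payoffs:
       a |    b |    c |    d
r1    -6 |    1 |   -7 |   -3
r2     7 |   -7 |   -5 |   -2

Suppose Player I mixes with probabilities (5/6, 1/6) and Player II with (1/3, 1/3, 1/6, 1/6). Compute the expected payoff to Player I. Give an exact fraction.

-107/36

Against (1/3, 1/3, 1/6, 1/6), each row's expected payoff is r1: -10/3; r2: -7/6.
Taking the (5/6, 1/6)-weighted average: (5/6)·(-10/3) + (1/6)·(-7/6) = -107/36.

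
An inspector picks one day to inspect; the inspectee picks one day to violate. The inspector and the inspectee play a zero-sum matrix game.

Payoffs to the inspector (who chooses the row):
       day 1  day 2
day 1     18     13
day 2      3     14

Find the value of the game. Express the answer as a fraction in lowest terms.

Row minima are 13 and 3, so the inspector's maximin is 13; column maxima are 18 and 14, so the inspectee's minimax is 14. These differ, so the equilibrium is in mixed strategies.
Let the inspector play day 1 with probability p. The inspectee is indifferent when 18p + 3(1−p) = 13p + 14(1−p), giving p = 11/16.
Let the inspectee play day 1 with probability q. The inspector is indifferent when 18q + 13(1−q) = 3q + 14(1−q), giving q = 1/16.
The value is 18·(1/16) + (13)·(15/16) = 213/16.

213/16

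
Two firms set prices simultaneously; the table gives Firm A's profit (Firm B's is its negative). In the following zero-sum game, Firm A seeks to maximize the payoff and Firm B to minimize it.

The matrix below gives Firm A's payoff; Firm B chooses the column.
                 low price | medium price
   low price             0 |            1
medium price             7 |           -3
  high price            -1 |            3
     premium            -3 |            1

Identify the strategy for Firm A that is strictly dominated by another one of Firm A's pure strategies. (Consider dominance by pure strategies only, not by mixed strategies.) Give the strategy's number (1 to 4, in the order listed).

4

Compare premium with high price: -1 > -3, 3 > 1.
So high price strictly dominates premium for Firm A; premium is strictly dominated.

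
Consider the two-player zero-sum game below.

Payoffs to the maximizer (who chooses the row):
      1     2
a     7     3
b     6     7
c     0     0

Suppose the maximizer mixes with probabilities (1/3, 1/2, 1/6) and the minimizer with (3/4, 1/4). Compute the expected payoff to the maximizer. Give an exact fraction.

Against (3/4, 1/4), each row's expected payoff is a: 6; b: 25/4; c: 0.
Taking the (1/3, 1/2, 1/6)-weighted average: (1/3)·(6) + (1/2)·(25/4) + (1/6)·(0) = 41/8.

41/8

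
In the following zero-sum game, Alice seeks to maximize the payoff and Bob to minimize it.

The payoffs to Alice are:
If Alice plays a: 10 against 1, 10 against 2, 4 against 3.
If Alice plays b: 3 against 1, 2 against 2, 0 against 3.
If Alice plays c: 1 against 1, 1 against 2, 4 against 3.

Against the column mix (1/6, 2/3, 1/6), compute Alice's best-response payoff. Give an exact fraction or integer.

a: (10)·(1/6) + (10)·(2/3) + (4)·(1/6) = 9.
b: (3)·(1/6) + (2)·(2/3) + (0)·(1/6) = 11/6.
c: (1)·(1/6) + (1)·(2/3) + (4)·(1/6) = 3/2.
The best pure response is a with expected payoff 9.

9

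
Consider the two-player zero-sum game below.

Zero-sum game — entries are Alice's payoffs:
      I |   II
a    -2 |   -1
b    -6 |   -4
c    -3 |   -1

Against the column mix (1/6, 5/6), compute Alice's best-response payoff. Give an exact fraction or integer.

-7/6

a: (-2)·(1/6) + (-1)·(5/6) = -7/6.
b: (-6)·(1/6) + (-4)·(5/6) = -13/3.
c: (-3)·(1/6) + (-1)·(5/6) = -4/3.
The best pure response is a with expected payoff -7/6.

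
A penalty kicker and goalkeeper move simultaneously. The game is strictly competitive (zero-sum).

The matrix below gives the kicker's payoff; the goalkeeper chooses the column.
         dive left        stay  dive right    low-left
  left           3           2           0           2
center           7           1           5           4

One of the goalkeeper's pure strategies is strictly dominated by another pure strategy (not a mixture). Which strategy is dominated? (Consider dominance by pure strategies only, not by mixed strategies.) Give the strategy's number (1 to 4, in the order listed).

1

The goalkeeper prefers columns that give the kicker less. Compare dive left with stay: 2 < 3, 1 < 7.
So stay strictly dominates dive left for the goalkeeper; dive left is strictly dominated.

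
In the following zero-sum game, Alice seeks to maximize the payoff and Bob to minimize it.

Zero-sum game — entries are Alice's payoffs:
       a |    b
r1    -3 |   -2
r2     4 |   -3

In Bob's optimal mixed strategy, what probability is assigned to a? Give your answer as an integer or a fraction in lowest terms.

Row minima are -3 and -3, so Alice's maximin is -3; column maxima are 4 and -2, so Bob's minimax is -2. These differ, so the equilibrium is in mixed strategies.
Let Bob play a with probability q. Alice is indifferent when −3q − 2(1−q) = 4q − 3(1−q), giving q = 1/8.

1/8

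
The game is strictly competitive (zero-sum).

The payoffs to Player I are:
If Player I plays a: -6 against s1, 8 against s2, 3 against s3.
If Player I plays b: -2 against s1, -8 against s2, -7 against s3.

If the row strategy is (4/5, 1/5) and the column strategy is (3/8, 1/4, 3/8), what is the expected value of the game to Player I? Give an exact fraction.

-3/8

Against (3/8, 1/4, 3/8), each row's expected payoff is a: 7/8; b: -43/8.
Taking the (4/5, 1/5)-weighted average: (4/5)·(7/8) + (1/5)·(-43/8) = -3/8.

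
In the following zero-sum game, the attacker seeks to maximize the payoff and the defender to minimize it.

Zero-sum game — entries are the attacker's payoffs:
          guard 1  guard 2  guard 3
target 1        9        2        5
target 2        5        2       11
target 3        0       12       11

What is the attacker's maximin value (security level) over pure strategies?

2

The worst-case payoff for each row is target 1: 2, target 2: 2, target 3: 0.
The best of these is 2.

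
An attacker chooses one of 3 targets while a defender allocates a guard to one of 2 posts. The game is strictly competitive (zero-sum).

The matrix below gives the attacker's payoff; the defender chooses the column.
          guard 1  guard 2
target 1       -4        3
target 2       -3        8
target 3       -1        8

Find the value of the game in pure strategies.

Row minima: -4, -3, -1 → the attacker's maximin is -1.
Column maxima: -1, 8 → the defender's minimax is -1.
They coincide at (target 3, guard 1), so the value is -1.

-1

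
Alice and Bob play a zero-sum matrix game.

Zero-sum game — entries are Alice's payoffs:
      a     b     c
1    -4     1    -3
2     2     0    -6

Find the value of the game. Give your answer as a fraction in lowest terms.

-10/3

Column b is strictly dominated by c for Bob (it gives Alice more in every row).
The remaining 2×2 game on (1, 2) × (a, c) has no saddle point. Let Alice play 1 with probability p; indifference gives −4p + 2(1−p) = −3p − 6(1−p), so p = 8/9.
Similarly Bob's optimal q on a is 1/3, and the value is -4·(1/3) + (-3)·(2/3) = -10/3.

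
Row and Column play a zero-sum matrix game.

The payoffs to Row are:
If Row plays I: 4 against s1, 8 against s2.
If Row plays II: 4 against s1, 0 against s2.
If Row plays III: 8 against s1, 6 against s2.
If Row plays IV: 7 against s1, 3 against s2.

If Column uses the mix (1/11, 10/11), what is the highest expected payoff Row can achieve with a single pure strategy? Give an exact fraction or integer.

84/11

I: (4)·(1/11) + (8)·(10/11) = 84/11.
II: (4)·(1/11) + (0)·(10/11) = 4/11.
III: (8)·(1/11) + (6)·(10/11) = 68/11.
IV: (7)·(1/11) + (3)·(10/11) = 37/11.
The best pure response is I with expected payoff 84/11.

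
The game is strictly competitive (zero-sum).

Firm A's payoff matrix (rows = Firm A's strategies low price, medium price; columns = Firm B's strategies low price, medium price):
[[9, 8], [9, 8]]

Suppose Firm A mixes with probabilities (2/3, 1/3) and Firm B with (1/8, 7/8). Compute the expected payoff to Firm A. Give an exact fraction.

65/8

Against (1/8, 7/8), each row's expected payoff is low price: 65/8; medium price: 65/8.
Taking the (2/3, 1/3)-weighted average: (2/3)·(65/8) + (1/3)·(65/8) = 65/8.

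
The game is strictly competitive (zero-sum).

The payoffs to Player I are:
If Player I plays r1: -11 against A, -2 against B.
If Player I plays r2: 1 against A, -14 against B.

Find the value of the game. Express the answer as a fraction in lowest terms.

-13/2

Row minima are -11 and -14, so Player I's maximin is -11; column maxima are 1 and -2, so Player II's minimax is -2. These differ, so the equilibrium is in mixed strategies.
Let Player I play r1 with probability p. Player II is indifferent when −11p + (1−p) = −2p − 14(1−p), giving p = 5/8.
Let Player II play A with probability q. Player I is indifferent when −11q − 2(1−q) = q − 14(1−q), giving q = 1/2.
The value is -11·(1/2) + (-2)·(1/2) = -13/2.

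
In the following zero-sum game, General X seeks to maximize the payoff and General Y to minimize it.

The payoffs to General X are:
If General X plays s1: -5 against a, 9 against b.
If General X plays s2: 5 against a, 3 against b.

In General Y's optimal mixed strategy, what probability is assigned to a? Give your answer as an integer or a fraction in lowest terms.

3/8

Row minima are -5 and 3, so General X's maximin is 3; column maxima are 5 and 9, so General Y's minimax is 5. These differ, so the equilibrium is in mixed strategies.
Let General Y play a with probability q. General X is indifferent when −5q + 9(1−q) = 5q + 3(1−q), giving q = 3/8.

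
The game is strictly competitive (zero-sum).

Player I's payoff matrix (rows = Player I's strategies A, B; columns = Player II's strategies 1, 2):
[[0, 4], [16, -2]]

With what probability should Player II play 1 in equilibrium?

Row minima are 0 and -2, so Player I's maximin is 0; column maxima are 16 and 4, so Player II's minimax is 4. These differ, so the equilibrium is in mixed strategies.
Let Player II play 1 with probability q. Player I is indifferent when 4(1−q) = 16q − 2(1−q), giving q = 3/11.

3/11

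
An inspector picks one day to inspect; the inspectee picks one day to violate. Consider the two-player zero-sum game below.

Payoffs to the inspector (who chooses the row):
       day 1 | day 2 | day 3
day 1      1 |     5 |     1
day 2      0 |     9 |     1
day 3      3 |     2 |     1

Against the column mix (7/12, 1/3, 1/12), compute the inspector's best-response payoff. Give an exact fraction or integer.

37/12

day 1: (1)·(7/12) + (5)·(1/3) + (1)·(1/12) = 7/3.
day 2: (0)·(7/12) + (9)·(1/3) + (1)·(1/12) = 37/12.
day 3: (3)·(7/12) + (2)·(1/3) + (1)·(1/12) = 5/2.
The best pure response is day 2 with expected payoff 37/12.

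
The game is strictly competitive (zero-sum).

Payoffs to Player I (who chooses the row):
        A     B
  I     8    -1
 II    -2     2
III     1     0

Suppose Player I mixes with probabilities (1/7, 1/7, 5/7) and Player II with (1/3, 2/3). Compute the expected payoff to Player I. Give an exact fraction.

Against (1/3, 2/3), each row's expected payoff is I: 2; II: 2/3; III: 1/3.
Taking the (1/7, 1/7, 5/7)-weighted average: (1/7)·(2) + (1/7)·(2/3) + (5/7)·(1/3) = 13/21.

13/21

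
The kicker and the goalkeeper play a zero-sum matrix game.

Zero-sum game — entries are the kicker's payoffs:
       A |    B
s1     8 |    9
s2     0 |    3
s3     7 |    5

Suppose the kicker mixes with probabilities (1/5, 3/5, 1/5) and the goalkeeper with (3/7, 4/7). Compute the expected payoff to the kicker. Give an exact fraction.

Against (3/7, 4/7), each row's expected payoff is s1: 60/7; s2: 12/7; s3: 41/7.
Taking the (1/5, 3/5, 1/5)-weighted average: (1/5)·(60/7) + (3/5)·(12/7) + (1/5)·(41/7) = 137/35.

137/35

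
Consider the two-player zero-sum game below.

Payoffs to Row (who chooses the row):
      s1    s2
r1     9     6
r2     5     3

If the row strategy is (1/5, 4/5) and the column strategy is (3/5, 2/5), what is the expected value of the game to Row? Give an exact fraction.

Against (3/5, 2/5), each row's expected payoff is r1: 39/5; r2: 21/5.
Taking the (1/5, 4/5)-weighted average: (1/5)·(39/5) + (4/5)·(21/5) = 123/25.

123/25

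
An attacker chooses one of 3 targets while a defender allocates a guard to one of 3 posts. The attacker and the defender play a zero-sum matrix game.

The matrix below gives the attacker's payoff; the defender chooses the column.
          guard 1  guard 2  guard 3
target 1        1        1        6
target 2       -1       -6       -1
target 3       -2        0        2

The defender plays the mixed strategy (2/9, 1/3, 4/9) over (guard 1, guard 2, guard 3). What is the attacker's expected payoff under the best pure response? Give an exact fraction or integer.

target 1: (1)·(2/9) + (1)·(1/3) + (6)·(4/9) = 29/9.
target 2: (-1)·(2/9) + (-6)·(1/3) + (-1)·(4/9) = -8/3.
target 3: (-2)·(2/9) + (0)·(1/3) + (2)·(4/9) = 4/9.
The best pure response is target 1 with expected payoff 29/9.

29/9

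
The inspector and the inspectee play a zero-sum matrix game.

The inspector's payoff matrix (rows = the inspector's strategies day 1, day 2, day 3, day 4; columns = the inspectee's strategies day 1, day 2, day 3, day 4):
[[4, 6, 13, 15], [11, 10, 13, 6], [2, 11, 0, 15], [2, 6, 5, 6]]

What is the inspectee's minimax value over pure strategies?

11

The worst case (largest entry) in each column is day 1: 11, day 2: 11, day 3: 13, day 4: 15.
The best (smallest) of these is 11.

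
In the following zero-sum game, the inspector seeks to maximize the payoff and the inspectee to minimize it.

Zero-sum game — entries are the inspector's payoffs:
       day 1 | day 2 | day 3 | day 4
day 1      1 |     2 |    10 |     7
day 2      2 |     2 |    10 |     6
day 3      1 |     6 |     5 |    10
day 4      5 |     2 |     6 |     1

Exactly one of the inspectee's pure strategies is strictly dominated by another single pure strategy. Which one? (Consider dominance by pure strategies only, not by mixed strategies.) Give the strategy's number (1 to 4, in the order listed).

The inspectee prefers columns that give the inspector less. Compare day 3 with day 1: 1 < 10, 2 < 10, 1 < 5, 5 < 6.
So day 1 strictly dominates day 3 for the inspectee; day 3 is strictly dominated.

3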